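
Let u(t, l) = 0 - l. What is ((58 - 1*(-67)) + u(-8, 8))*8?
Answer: 936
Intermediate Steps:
u(t, l) = -l
((58 - 1*(-67)) + u(-8, 8))*8 = ((58 - 1*(-67)) - 1*8)*8 = ((58 + 67) - 8)*8 = (125 - 8)*8 = 117*8 = 936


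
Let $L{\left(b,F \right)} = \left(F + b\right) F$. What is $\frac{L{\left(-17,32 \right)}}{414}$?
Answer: $\frac{80}{69} \approx 1.1594$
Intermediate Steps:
$L{\left(b,F \right)} = F \left(F + b\right)$
$\frac{L{\left(-17,32 \right)}}{414} = \frac{32 \left(32 - 17\right)}{414} = 32 \cdot 15 \cdot \frac{1}{414} = 480 \cdot \frac{1}{414} = \frac{80}{69}$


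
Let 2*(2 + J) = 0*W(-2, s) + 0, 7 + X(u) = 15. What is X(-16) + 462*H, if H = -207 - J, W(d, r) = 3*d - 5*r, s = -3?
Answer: -94702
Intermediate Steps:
W(d, r) = -5*r + 3*d
X(u) = 8 (X(u) = -7 + 15 = 8)
J = -2 (J = -2 + (0*(-5*(-3) + 3*(-2)) + 0)/2 = -2 + (0*(15 - 6) + 0)/2 = -2 + (0*9 + 0)/2 = -2 + (0 + 0)/2 = -2 + (½)*0 = -2 + 0 = -2)
H = -205 (H = -207 - 1*(-2) = -207 + 2 = -205)
X(-16) + 462*H = 8 + 462*(-205) = 8 - 94710 = -94702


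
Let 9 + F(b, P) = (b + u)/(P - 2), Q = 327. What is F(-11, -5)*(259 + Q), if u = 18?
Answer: -5860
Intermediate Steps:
F(b, P) = -9 + (18 + b)/(-2 + P) (F(b, P) = -9 + (b + 18)/(P - 2) = -9 + (18 + b)/(-2 + P))
F(-11, -5)*(259 + Q) = ((36 - 11 - 9*(-5))/(-2 - 5))*(259 + 327) = ((36 - 11 + 45)/(-7))*586 = -⅐*70*586 = -10*586 = -5860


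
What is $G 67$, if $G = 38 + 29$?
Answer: $4489$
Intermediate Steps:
$G = 67$
$G 67 = 67 \cdot 67 = 4489$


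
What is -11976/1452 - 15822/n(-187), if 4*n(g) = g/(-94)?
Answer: -65456758/2057 ≈ -31821.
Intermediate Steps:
n(g) = -g/376 (n(g) = (g/(-94))/4 = (g*(-1/94))/4 = (-g/94)/4 = -g/376)
-11976/1452 - 15822/n(-187) = -11976/1452 - 15822/((-1/376*(-187))) = -11976*1/1452 - 15822/187/376 = -998/121 - 15822*376/187 = -998/121 - 5949072/187 = -65456758/2057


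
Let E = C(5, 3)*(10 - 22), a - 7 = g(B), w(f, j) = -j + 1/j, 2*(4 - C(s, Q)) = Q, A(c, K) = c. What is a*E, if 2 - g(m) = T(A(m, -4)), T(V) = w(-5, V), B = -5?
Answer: -126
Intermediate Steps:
C(s, Q) = 4 - Q/2
w(f, j) = 1/j - j (w(f, j) = -j + 1/j = 1/j - j)
T(V) = 1/V - V
g(m) = 2 + m - 1/m (g(m) = 2 - (1/m - m) = 2 + (m - 1/m) = 2 + m - 1/m)
a = 21/5 (a = 7 + (2 - 5 - 1/(-5)) = 7 + (2 - 5 - 1*(-⅕)) = 7 + (2 - 5 + ⅕) = 7 - 14/5 = 21/5 ≈ 4.2000)
E = -30 (E = (4 - ½*3)*(10 - 22) = (4 - 3/2)*(-12) = (5/2)*(-12) = -30)
a*E = (21/5)*(-30) = -126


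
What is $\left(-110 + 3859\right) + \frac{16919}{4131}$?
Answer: $\frac{15504038}{4131} \approx 3753.1$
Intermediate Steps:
$\left(-110 + 3859\right) + \frac{16919}{4131} = 3749 + 16919 \cdot \frac{1}{4131} = 3749 + \frac{16919}{4131} = \frac{15504038}{4131}$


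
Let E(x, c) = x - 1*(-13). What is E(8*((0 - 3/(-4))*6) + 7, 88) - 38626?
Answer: -38570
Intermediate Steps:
E(x, c) = 13 + x (E(x, c) = x + 13 = 13 + x)
E(8*((0 - 3/(-4))*6) + 7, 88) - 38626 = (13 + (8*((0 - 3/(-4))*6) + 7)) - 38626 = (13 + (8*((0 - 3*(-¼))*6) + 7)) - 38626 = (13 + (8*((0 + ¾)*6) + 7)) - 38626 = (13 + (8*((¾)*6) + 7)) - 38626 = (13 + (8*(9/2) + 7)) - 38626 = (13 + (36 + 7)) - 38626 = (13 + 43) - 38626 = 56 - 38626 = -38570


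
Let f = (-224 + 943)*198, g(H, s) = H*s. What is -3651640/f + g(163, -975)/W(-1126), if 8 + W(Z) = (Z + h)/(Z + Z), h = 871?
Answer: 25443187448080/1264245741 ≈ 20125.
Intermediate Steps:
W(Z) = -8 + (871 + Z)/(2*Z) (W(Z) = -8 + (Z + 871)/(Z + Z) = -8 + (871 + Z)/((2*Z)) = -8 + (871 + Z)*(1/(2*Z)) = -8 + (871 + Z)/(2*Z))
f = 142362 (f = 719*198 = 142362)
-3651640/f + g(163, -975)/W(-1126) = -3651640/142362 + (163*(-975))/(((½)*(871 - 15*(-1126))/(-1126))) = -3651640*1/142362 - 158925*(-2252/(871 + 16890)) = -1825820/71181 - 158925/((½)*(-1/1126)*17761) = -1825820/71181 - 158925/(-17761/2252) = -1825820/71181 - 158925*(-2252/17761) = -1825820/71181 + 357899100/17761 = 25443187448080/1264245741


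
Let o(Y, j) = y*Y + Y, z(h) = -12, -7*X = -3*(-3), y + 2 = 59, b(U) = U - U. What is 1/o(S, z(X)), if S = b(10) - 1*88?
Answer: -1/5104 ≈ -0.00019592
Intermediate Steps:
b(U) = 0
y = 57 (y = -2 + 59 = 57)
X = -9/7 (X = -(-3)*(-3)/7 = -⅐*9 = -9/7 ≈ -1.2857)
S = -88 (S = 0 - 1*88 = 0 - 88 = -88)
o(Y, j) = 58*Y (o(Y, j) = 57*Y + Y = 58*Y)
1/o(S, z(X)) = 1/(58*(-88)) = 1/(-5104) = -1/5104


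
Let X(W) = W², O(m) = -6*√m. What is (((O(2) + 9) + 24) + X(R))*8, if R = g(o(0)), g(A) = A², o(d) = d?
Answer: 264 - 48*√2 ≈ 196.12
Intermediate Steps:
R = 0 (R = 0² = 0)
(((O(2) + 9) + 24) + X(R))*8 = (((-6*√2 + 9) + 24) + 0²)*8 = (((9 - 6*√2) + 24) + 0)*8 = ((33 - 6*√2) + 0)*8 = (33 - 6*√2)*8 = 264 - 48*√2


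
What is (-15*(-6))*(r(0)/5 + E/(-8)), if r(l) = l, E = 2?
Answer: -45/2 ≈ -22.500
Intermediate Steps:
(-15*(-6))*(r(0)/5 + E/(-8)) = (-15*(-6))*(0/5 + 2/(-8)) = 90*(0*(1/5) + 2*(-1/8)) = 90*(0 - 1/4) = 90*(-1/4) = -45/2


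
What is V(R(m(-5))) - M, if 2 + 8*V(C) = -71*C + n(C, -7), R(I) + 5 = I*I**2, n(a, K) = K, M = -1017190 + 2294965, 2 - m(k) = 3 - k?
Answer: -5103259/4 ≈ -1.2758e+6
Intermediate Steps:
m(k) = -1 + k (m(k) = 2 - (3 - k) = 2 + (-3 + k) = -1 + k)
M = 1277775
R(I) = -5 + I**3 (R(I) = -5 + I*I**2 = -5 + I**3)
V(C) = -9/8 - 71*C/8 (V(C) = -1/4 + (-71*C - 7)/8 = -1/4 + (-7 - 71*C)/8 = -1/4 + (-7/8 - 71*C/8) = -9/8 - 71*C/8)
V(R(m(-5))) - M = (-9/8 - 71*(-5 + (-1 - 5)**3)/8) - 1*1277775 = (-9/8 - 71*(-5 + (-6)**3)/8) - 1277775 = (-9/8 - 71*(-5 - 216)/8) - 1277775 = (-9/8 - 71/8*(-221)) - 1277775 = (-9/8 + 15691/8) - 1277775 = 7841/4 - 1277775 = -5103259/4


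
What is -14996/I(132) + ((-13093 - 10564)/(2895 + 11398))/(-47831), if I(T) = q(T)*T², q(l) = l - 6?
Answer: -364287696625/53603510255064 ≈ -0.0067960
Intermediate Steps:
q(l) = -6 + l
I(T) = T²*(-6 + T) (I(T) = (-6 + T)*T² = T²*(-6 + T))
-14996/I(132) + ((-13093 - 10564)/(2895 + 11398))/(-47831) = -14996*1/(17424*(-6 + 132)) + ((-13093 - 10564)/(2895 + 11398))/(-47831) = -14996/(17424*126) - 23657/14293*(-1/47831) = -14996/2195424 - 23657*1/14293*(-1/47831) = -14996*1/2195424 - 23657/14293*(-1/47831) = -3749/548856 + 23657/683648483 = -364287696625/53603510255064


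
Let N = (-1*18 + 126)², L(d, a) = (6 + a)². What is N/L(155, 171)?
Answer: 1296/3481 ≈ 0.37231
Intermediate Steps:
N = 11664 (N = (-18 + 126)² = 108² = 11664)
N/L(155, 171) = 11664/((6 + 171)²) = 11664/(177²) = 11664/31329 = 11664*(1/31329) = 1296/3481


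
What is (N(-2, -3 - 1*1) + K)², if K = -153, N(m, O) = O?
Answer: 24649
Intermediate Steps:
(N(-2, -3 - 1*1) + K)² = ((-3 - 1*1) - 153)² = ((-3 - 1) - 153)² = (-4 - 153)² = (-157)² = 24649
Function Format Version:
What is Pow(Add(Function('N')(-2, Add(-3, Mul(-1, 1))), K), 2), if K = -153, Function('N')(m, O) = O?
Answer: 24649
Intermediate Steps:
Pow(Add(Function('N')(-2, Add(-3, Mul(-1, 1))), K), 2) = Pow(Add(Add(-3, Mul(-1, 1)), -153), 2) = Pow(Add(Add(-3, -1), -153), 2) = Pow(Add(-4, -153), 2) = Pow(-157, 2) = 24649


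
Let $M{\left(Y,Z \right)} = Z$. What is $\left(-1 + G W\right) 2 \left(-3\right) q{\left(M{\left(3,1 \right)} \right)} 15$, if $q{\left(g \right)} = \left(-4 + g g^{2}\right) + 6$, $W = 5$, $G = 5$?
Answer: $-6480$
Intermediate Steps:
$q{\left(g \right)} = 2 + g^{3}$ ($q{\left(g \right)} = \left(-4 + g^{3}\right) + 6 = 2 + g^{3}$)
$\left(-1 + G W\right) 2 \left(-3\right) q{\left(M{\left(3,1 \right)} \right)} 15 = \left(-1 + 5 \cdot 5\right) 2 \left(-3\right) \left(2 + 1^{3}\right) 15 = \left(-1 + 25\right) \left(- 6 \left(2 + 1\right)\right) 15 = 24 \left(\left(-6\right) 3\right) 15 = 24 \left(-18\right) 15 = \left(-432\right) 15 = -6480$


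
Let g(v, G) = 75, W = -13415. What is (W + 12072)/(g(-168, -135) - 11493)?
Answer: 1343/11418 ≈ 0.11762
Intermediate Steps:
(W + 12072)/(g(-168, -135) - 11493) = (-13415 + 12072)/(75 - 11493) = -1343/(-11418) = -1343*(-1/11418) = 1343/11418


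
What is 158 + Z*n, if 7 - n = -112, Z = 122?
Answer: 14676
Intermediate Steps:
n = 119 (n = 7 - 1*(-112) = 7 + 112 = 119)
158 + Z*n = 158 + 122*119 = 158 + 14518 = 14676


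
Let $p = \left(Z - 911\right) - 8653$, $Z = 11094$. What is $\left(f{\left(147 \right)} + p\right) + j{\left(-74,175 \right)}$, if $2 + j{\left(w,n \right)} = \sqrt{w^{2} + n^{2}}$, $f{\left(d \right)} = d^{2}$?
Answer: $23137 + \sqrt{36101} \approx 23327.0$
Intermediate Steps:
$p = 1530$ ($p = \left(11094 - 911\right) - 8653 = 10183 - 8653 = 1530$)
$j{\left(w,n \right)} = -2 + \sqrt{n^{2} + w^{2}}$ ($j{\left(w,n \right)} = -2 + \sqrt{w^{2} + n^{2}} = -2 + \sqrt{n^{2} + w^{2}}$)
$\left(f{\left(147 \right)} + p\right) + j{\left(-74,175 \right)} = \left(147^{2} + 1530\right) - \left(2 - \sqrt{175^{2} + \left(-74\right)^{2}}\right) = \left(21609 + 1530\right) - \left(2 - \sqrt{30625 + 5476}\right) = 23139 - \left(2 - \sqrt{36101}\right) = 23137 + \sqrt{36101}$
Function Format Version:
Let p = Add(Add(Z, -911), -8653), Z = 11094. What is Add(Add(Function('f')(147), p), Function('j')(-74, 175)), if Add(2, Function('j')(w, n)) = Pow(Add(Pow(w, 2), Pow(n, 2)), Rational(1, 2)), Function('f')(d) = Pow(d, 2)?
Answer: Add(23137, Pow(36101, Rational(1, 2))) ≈ 23327.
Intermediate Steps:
p = 1530 (p = Add(Add(11094, -911), -8653) = Add(10183, -8653) = 1530)
Function('j')(w, n) = Add(-2, Pow(Add(Pow(n, 2), Pow(w, 2)), Rational(1, 2))) (Function('j')(w, n) = Add(-2, Pow(Add(Pow(w, 2), Pow(n, 2)), Rational(1, 2))) = Add(-2, Pow(Add(Pow(n, 2), Pow(w, 2)), Rational(1, 2))))
Add(Add(Function('f')(147), p), Function('j')(-74, 175)) = Add(Add(Pow(147, 2), 1530), Add(-2, Pow(Add(Pow(175, 2), Pow(-74, 2)), Rational(1, 2)))) = Add(Add(21609, 1530), Add(-2, Pow(Add(30625, 5476), Rational(1, 2)))) = Add(23139, Add(-2, Pow(36101, Rational(1, 2)))) = Add(23137, Pow(36101, Rational(1, 2)))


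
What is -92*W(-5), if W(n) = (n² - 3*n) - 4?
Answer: -3312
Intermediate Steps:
W(n) = -4 + n² - 3*n
-92*W(-5) = -92*(-4 + (-5)² - 3*(-5)) = -92*(-4 + 25 + 15) = -92*36 = -3312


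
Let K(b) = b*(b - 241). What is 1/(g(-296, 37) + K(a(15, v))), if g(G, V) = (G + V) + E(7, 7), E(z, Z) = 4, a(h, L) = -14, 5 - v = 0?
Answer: 1/3315 ≈ 0.00030166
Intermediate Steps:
v = 5 (v = 5 - 1*0 = 5 + 0 = 5)
K(b) = b*(-241 + b)
g(G, V) = 4 + G + V (g(G, V) = (G + V) + 4 = 4 + G + V)
1/(g(-296, 37) + K(a(15, v))) = 1/((4 - 296 + 37) - 14*(-241 - 14)) = 1/(-255 - 14*(-255)) = 1/(-255 + 3570) = 1/3315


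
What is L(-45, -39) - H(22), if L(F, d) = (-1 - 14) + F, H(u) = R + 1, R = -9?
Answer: -52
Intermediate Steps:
H(u) = -8 (H(u) = -9 + 1 = -8)
L(F, d) = -15 + F
L(-45, -39) - H(22) = (-15 - 45) - 1*(-8) = -60 + 8 = -52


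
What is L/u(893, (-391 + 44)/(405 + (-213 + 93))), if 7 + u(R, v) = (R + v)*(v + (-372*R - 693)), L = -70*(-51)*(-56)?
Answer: 16238502000/24112913463071 ≈ 0.00067344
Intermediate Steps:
L = -199920 (L = 3570*(-56) = -199920)
u(R, v) = -7 + (R + v)*(-693 + v - 372*R) (u(R, v) = -7 + (R + v)*(v + (-372*R - 693)) = -7 + (R + v)*(v + (-693 - 372*R)) = -7 + (R + v)*(-693 + v - 372*R))
L/u(893, (-391 + 44)/(405 + (-213 + 93))) = -199920/(-7 + ((-391 + 44)/(405 + (-213 + 93)))**2 - 693*893 - 693*(-391 + 44)/(405 + (-213 + 93)) - 372*893**2 - 371*893*(-391 + 44)/(405 + (-213 + 93))) = -199920/(-7 + (-347/(405 - 120))**2 - 618849 - (-240471)/(405 - 120) - 372*797449 - 371*893*(-347/(405 - 120))) = -199920/(-7 + (-347/285)**2 - 618849 - (-240471)/285 - 296651028 - 371*893*(-347/285)) = -199920/(-7 + (-347*1/285)**2 - 618849 - (-240471)/285 - 296651028 - 371*893*(-347*1/285)) = -199920/(-7 + (-347/285)**2 - 618849 - 693*(-347/285) - 296651028 - 371*893*(-347/285)) = -199920/(-7 + 120409/81225 - 618849 + 80157/95 - 296651028 + 6050639/15) = -199920/(-24112913463071/81225) = -199920*(-81225/24112913463071) = 16238502000/24112913463071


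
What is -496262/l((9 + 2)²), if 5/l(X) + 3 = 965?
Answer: -477404044/5 ≈ -9.5481e+7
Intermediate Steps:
l(X) = 5/962 (l(X) = 5/(-3 + 965) = 5/962)
-496262/l((9 + 2)²) = -496262/5/962 = -496262*962/5 = -477404044/5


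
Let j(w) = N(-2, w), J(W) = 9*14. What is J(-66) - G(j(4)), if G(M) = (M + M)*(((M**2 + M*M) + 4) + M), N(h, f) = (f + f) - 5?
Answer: -24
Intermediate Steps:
J(W) = 126
N(h, f) = -5 + 2*f (N(h, f) = 2*f - 5 = -5 + 2*f)
j(w) = -5 + 2*w
G(M) = 2*M*(4 + M + 2*M**2) (G(M) = (2*M)*(((M**2 + M**2) + 4) + M) = (2*M)*((2*M**2 + 4) + M) = (2*M)*((4 + 2*M**2) + M) = (2*M)*(4 + M + 2*M**2) = 2*M*(4 + M + 2*M**2))
J(-66) - G(j(4)) = 126 - 2*(-5 + 2*4)*(4 + (-5 + 2*4) + 2*(-5 + 2*4)**2) = 126 - 2*(-5 + 8)*(4 + (-5 + 8) + 2*(-5 + 8)**2) = 126 - 2*3*(4 + 3 + 2*3**2) = 126 - 2*3*(4 + 3 + 2*9) = 126 - 2*3*(4 + 3 + 18) = 126 - 2*3*25 = 126 - 1*150 = 126 - 150 = -24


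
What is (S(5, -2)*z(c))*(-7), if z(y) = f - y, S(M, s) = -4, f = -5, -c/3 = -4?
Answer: -476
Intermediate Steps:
c = 12 (c = -3*(-4) = 12)
z(y) = -5 - y
(S(5, -2)*z(c))*(-7) = -4*(-5 - 1*12)*(-7) = -4*(-5 - 12)*(-7) = -4*(-17)*(-7) = 68*(-7) = -476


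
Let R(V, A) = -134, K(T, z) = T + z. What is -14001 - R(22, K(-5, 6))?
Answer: -13867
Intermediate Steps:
-14001 - R(22, K(-5, 6)) = -14001 - 1*(-134) = -14001 + 134 = -13867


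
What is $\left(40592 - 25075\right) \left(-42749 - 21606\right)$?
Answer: $-998596535$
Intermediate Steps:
$\left(40592 - 25075\right) \left(-42749 - 21606\right) = 15517 \left(-64355\right) = -998596535$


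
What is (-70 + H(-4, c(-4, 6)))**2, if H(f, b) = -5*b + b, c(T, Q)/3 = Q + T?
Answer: 8836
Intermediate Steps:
c(T, Q) = 3*Q + 3*T (c(T, Q) = 3*(Q + T) = 3*Q + 3*T)
H(f, b) = -4*b
(-70 + H(-4, c(-4, 6)))**2 = (-70 - 4*(3*6 + 3*(-4)))**2 = (-70 - 4*(18 - 12))**2 = (-70 - 4*6)**2 = (-70 - 24)**2 = (-94)**2 = 8836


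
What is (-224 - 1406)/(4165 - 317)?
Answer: -815/1924 ≈ -0.42360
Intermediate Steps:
(-224 - 1406)/(4165 - 317) = -1630/3848 = -1630*1/3848 = -815/1924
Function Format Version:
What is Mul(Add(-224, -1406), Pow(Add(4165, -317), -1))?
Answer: Rational(-815, 1924) ≈ -0.42360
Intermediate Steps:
Mul(Add(-224, -1406), Pow(Add(4165, -317), -1)) = Mul(-1630, Pow(3848, -1)) = Mul(-1630, Rational(1, 3848)) = Rational(-815, 1924)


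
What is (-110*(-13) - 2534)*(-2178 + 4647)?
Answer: -2725776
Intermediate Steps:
(-110*(-13) - 2534)*(-2178 + 4647) = (1430 - 2534)*2469 = -1104*2469 = -2725776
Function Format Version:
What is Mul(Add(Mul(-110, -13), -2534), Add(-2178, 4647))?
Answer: -2725776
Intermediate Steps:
Mul(Add(Mul(-110, -13), -2534), Add(-2178, 4647)) = Mul(Add(1430, -2534), 2469) = Mul(-1104, 2469) = -2725776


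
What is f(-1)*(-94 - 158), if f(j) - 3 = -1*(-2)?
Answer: -1260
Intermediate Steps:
f(j) = 5 (f(j) = 3 - 1*(-2) = 3 + 2 = 5)
f(-1)*(-94 - 158) = 5*(-94 - 158) = 5*(-252) = -1260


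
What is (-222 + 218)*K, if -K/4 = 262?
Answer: 4192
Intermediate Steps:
K = -1048 (K = -4*262 = -1048)
(-222 + 218)*K = (-222 + 218)*(-1048) = -4*(-1048) = 4192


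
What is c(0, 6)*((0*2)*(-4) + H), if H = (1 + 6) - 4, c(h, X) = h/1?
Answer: 0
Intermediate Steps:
c(h, X) = h (c(h, X) = h*1 = h)
H = 3 (H = 7 - 4 = 3)
c(0, 6)*((0*2)*(-4) + H) = 0*((0*2)*(-4) + 3) = 0*(0*(-4) + 3) = 0*(0 + 3) = 0*3 = 0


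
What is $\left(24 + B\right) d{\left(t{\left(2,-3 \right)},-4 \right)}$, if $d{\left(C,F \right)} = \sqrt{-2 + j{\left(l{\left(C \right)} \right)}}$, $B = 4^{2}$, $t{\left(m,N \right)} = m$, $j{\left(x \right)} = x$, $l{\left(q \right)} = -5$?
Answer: $40 i \sqrt{7} \approx 105.83 i$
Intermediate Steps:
$B = 16$
$d{\left(C,F \right)} = i \sqrt{7}$ ($d{\left(C,F \right)} = \sqrt{-2 - 5} = \sqrt{-7} = i \sqrt{7}$)
$\left(24 + B\right) d{\left(t{\left(2,-3 \right)},-4 \right)} = \left(24 + 16\right) i \sqrt{7} = 40 i \sqrt{7}$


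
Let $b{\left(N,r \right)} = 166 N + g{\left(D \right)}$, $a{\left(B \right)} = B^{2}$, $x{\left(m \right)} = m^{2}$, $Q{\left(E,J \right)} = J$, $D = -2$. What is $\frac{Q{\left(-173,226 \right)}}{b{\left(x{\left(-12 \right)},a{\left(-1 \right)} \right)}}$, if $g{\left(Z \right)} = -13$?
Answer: $\frac{226}{23891} \approx 0.0094596$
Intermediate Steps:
$b{\left(N,r \right)} = -13 + 166 N$ ($b{\left(N,r \right)} = 166 N - 13 = -13 + 166 N$)
$\frac{Q{\left(-173,226 \right)}}{b{\left(x{\left(-12 \right)},a{\left(-1 \right)} \right)}} = \frac{226}{-13 + 166 \left(-12\right)^{2}} = \frac{226}{-13 + 166 \cdot 144} = \frac{226}{-13 + 23904} = \frac{226}{23891}$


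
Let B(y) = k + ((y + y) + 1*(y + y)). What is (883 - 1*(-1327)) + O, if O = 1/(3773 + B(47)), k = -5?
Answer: 8742761/3956 ≈ 2210.0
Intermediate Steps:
B(y) = -5 + 4*y (B(y) = -5 + ((y + y) + 1*(y + y)) = -5 + (2*y + 1*(2*y)) = -5 + (2*y + 2*y) = -5 + 4*y)
O = 1/3956 (O = 1/(3773 + (-5 + 4*47)) = 1/(3773 + (-5 + 188)) = 1/(3773 + 183) = 1/3956 ≈ 0.00025278)
(883 - 1*(-1327)) + O = (883 - 1*(-1327)) + 1/3956 = (883 + 1327) + 1/3956 = 2210 + 1/3956 = 8742761/3956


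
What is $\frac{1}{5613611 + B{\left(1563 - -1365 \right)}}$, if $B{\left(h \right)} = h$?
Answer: $\frac{1}{5616539} \approx 1.7805 \cdot 10^{-7}$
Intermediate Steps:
$\frac{1}{5613611 + B{\left(1563 - -1365 \right)}} = \frac{1}{5613611 + \left(1563 - -1365\right)} = \frac{1}{5613611 + \left(1563 + 1365\right)} = \frac{1}{5613611 + 2928} = \frac{1}{5616539}$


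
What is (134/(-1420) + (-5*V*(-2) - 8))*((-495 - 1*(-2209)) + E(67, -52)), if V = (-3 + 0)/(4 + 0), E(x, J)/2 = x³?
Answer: -667907328/71 ≈ -9.4072e+6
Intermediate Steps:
E(x, J) = 2*x³
V = -¾ (V = -3/4 = -3*¼ = -¾ ≈ -0.75000)
(134/(-1420) + (-5*V*(-2) - 8))*((-495 - 1*(-2209)) + E(67, -52)) = (134/(-1420) + (-(-15)*(-2)/4 - 8))*((-495 - 1*(-2209)) + 2*67³) = (134*(-1/1420) + (-5*3/2 - 8))*((-495 + 2209) + 2*300763) = (-67/710 + (-15/2 - 8))*(1714 + 601526) = (-67/710 - 31/2)*603240 = -5536/355*603240 = -667907328/71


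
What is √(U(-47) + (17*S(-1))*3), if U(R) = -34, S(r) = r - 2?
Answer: I*√187 ≈ 13.675*I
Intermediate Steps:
S(r) = -2 + r
√(U(-47) + (17*S(-1))*3) = √(-34 + (17*(-2 - 1))*3) = √(-34 + (17*(-3))*3) = √(-34 - 51*3) = √(-34 - 153) = √(-187) = I*√187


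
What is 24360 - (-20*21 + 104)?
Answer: 24676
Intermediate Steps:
24360 - (-20*21 + 104) = 24360 - (-420 + 104) = 24360 - 1*(-316) = 24360 + 316 = 24676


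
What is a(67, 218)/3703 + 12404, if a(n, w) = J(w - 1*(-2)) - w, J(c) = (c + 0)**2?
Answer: 45980194/3703 ≈ 12417.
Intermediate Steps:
J(c) = c**2
a(n, w) = (2 + w)**2 - w (a(n, w) = (w - 1*(-2))**2 - w = (w + 2)**2 - w = (2 + w)**2 - w)
a(67, 218)/3703 + 12404 = ((2 + 218)**2 - 1*218)/3703 + 12404 = (220**2 - 218)*(1/3703) + 12404 = (48400 - 218)*(1/3703) + 12404 = 48182*(1/3703) + 12404 = 48182/3703 + 12404 = 45980194/3703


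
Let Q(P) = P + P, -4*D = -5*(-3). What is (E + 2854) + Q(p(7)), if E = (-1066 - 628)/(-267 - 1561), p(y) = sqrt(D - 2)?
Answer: 2609403/914 + I*sqrt(23) ≈ 2854.9 + 4.7958*I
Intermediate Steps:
D = -15/4 (D = -(-5)*(-3)/4 = -1/4*15 = -15/4 ≈ -3.7500)
p(y) = I*sqrt(23)/2 (p(y) = sqrt(-15/4 - 2) = sqrt(-23/4) = I*sqrt(23)/2)
Q(P) = 2*P
E = 847/914 (E = -1694/(-1828) = -1694*(-1/1828) = 847/914 ≈ 0.92670)
(E + 2854) + Q(p(7)) = (847/914 + 2854) + 2*(I*sqrt(23)/2) = 2609403/914 + I*sqrt(23)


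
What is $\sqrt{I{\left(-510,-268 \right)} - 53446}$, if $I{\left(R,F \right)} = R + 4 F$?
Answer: $2 i \sqrt{13757} \approx 234.58 i$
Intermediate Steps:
$\sqrt{I{\left(-510,-268 \right)} - 53446} = \sqrt{\left(-510 + 4 \left(-268\right)\right) - 53446} = \sqrt{\left(-510 - 1072\right) - 53446} = \sqrt{-1582 - 53446} = \sqrt{-55028} = 2 i \sqrt{13757}$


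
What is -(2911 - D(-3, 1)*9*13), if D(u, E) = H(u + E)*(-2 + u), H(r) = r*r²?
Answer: 1769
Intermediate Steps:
H(r) = r³
D(u, E) = (E + u)³*(-2 + u) (D(u, E) = (u + E)³*(-2 + u) = (E + u)³*(-2 + u))
-(2911 - D(-3, 1)*9*13) = -(2911 - ((1 - 3)³*(-2 - 3))*9*13) = -(2911 - ((-2)³*(-5))*9*13) = -(2911 - -8*(-5)*9*13) = -(2911 - 40*9*13) = -(2911 - 360*13) = -(2911 - 1*4680) = -(2911 - 4680) = -1*(-1769) = 1769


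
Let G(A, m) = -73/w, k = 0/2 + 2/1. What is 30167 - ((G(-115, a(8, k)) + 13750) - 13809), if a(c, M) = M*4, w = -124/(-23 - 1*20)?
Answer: 3751163/124 ≈ 30251.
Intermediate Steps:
w = 124/43 (w = -124/(-23 - 20) = -124/(-43) = -124*(-1/43) = 124/43 ≈ 2.8837)
k = 2 (k = 0*(½) + 2*1 = 0 + 2 = 2)
a(c, M) = 4*M
G(A, m) = -3139/124 (G(A, m) = -73/124/43 = -73*43/124 = -3139/124)
30167 - ((G(-115, a(8, k)) + 13750) - 13809) = 30167 - ((-3139/124 + 13750) - 13809) = 30167 - (1701861/124 - 13809) = 30167 - 1*(-10455/124) = 30167 + 10455/124 = 3751163/124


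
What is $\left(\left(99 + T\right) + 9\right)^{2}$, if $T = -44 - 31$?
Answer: $1089$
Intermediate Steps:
$T = -75$
$\left(\left(99 + T\right) + 9\right)^{2} = \left(\left(99 - 75\right) + 9\right)^{2} = \left(24 + 9\right)^{2} = 33^{2} = 1089$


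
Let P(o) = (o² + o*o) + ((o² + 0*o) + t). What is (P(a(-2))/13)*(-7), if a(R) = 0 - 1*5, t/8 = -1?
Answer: -469/13 ≈ -36.077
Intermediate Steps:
t = -8 (t = 8*(-1) = -8)
a(R) = -5 (a(R) = 0 - 5 = -5)
P(o) = -8 + 3*o² (P(o) = (o² + o*o) + ((o² + 0*o) - 8) = (o² + o²) + ((o² + 0) - 8) = 2*o² + (o² - 8) = 2*o² + (-8 + o²) = -8 + 3*o²)
(P(a(-2))/13)*(-7) = ((-8 + 3*(-5)²)/13)*(-7) = ((-8 + 3*25)*(1/13))*(-7) = ((-8 + 75)*(1/13))*(-7) = (67*(1/13))*(-7) = (67/13)*(-7) = -469/13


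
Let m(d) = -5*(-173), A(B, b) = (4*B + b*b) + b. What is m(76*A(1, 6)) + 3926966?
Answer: 3927831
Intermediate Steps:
A(B, b) = b + b² + 4*B (A(B, b) = (4*B + b²) + b = (b² + 4*B) + b = b + b² + 4*B)
m(d) = 865
m(76*A(1, 6)) + 3926966 = 865 + 3926966 = 3927831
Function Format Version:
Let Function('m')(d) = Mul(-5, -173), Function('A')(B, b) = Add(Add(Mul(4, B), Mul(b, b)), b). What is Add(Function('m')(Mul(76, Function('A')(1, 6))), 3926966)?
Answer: 3927831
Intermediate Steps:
Function('A')(B, b) = Add(b, Pow(b, 2), Mul(4, B)) (Function('A')(B, b) = Add(Add(Mul(4, B), Pow(b, 2)), b) = Add(Add(Pow(b, 2), Mul(4, B)), b) = Add(b, Pow(b, 2), Mul(4, B)))
Function('m')(d) = 865
Add(Function('m')(Mul(76, Function('A')(1, 6))), 3926966) = Add(865, 3926966) = 3927831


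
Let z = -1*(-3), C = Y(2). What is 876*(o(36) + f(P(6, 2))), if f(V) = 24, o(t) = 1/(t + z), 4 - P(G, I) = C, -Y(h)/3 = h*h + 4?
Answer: 273604/13 ≈ 21046.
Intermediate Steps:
Y(h) = -12 - 3*h² (Y(h) = -3*(h*h + 4) = -3*(h² + 4) = -3*(4 + h²) = -12 - 3*h²)
C = -24 (C = -12 - 3*2² = -12 - 3*4 = -12 - 12 = -24)
P(G, I) = 28 (P(G, I) = 4 - 1*(-24) = 4 + 24 = 28)
z = 3
o(t) = 1/(3 + t) (o(t) = 1/(t + 3) = 1/(3 + t))
876*(o(36) + f(P(6, 2))) = 876*(1/(3 + 36) + 24) = 876*(1/39 + 24) = 876*(937/39) = 273604/13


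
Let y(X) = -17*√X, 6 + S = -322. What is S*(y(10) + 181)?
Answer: -59368 + 5576*√10 ≈ -41735.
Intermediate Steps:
S = -328 (S = -6 - 322 = -328)
S*(y(10) + 181) = -328*(-17*√10 + 181) = -328*(181 - 17*√10) = -59368 + 5576*√10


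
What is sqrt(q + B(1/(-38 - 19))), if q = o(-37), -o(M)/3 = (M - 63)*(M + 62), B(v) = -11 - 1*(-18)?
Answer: sqrt(7507) ≈ 86.643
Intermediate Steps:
B(v) = 7 (B(v) = -11 + 18 = 7)
o(M) = -3*(-63 + M)*(62 + M) (o(M) = -3*(M - 63)*(M + 62) = -3*(-63 + M)*(62 + M))
q = 7500 (q = 11718 - 3*(-37)**2 + 3*(-37) = 11718 - 3*1369 - 111 = 11718 - 4107 - 111 = 7500)
sqrt(q + B(1/(-38 - 19))) = sqrt(7500 + 7) = sqrt(7507)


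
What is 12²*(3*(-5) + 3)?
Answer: -1728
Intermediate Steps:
12²*(3*(-5) + 3) = 144*(-15 + 3) = 144*(-12) = -1728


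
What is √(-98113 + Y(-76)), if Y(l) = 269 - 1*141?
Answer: I*√97985 ≈ 313.03*I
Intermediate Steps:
Y(l) = 128 (Y(l) = 269 - 141 = 128)
√(-98113 + Y(-76)) = √(-98113 + 128) = √(-97985) = I*√97985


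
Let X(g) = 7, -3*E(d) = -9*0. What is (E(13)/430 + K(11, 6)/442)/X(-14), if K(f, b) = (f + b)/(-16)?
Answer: -1/2912 ≈ -0.00034341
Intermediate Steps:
E(d) = 0 (E(d) = -(-3)*0 = -⅓*0 = 0)
K(f, b) = -b/16 - f/16 (K(f, b) = (b + f)*(-1/16) = -b/16 - f/16)
(E(13)/430 + K(11, 6)/442)/X(-14) = (0/430 + (-1/16*6 - 1/16*11)/442)/7 = (0*(1/430) + (-3/8 - 11/16)*(1/442))*(⅐) = (0 - 17/16*1/442)*(⅐) = (0 - 1/416)*(⅐) = -1/416*⅐ = -1/2912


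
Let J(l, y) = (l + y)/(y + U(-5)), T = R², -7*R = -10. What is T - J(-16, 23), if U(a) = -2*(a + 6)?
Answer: 251/147 ≈ 1.7075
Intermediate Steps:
R = 10/7 (R = -⅐*(-10) = 10/7 ≈ 1.4286)
U(a) = -12 - 2*a (U(a) = -2*(6 + a) = -12 - 2*a)
T = 100/49 (T = (10/7)² = 100/49 ≈ 2.0408)
J(l, y) = (l + y)/(-2 + y) (J(l, y) = (l + y)/(y + (-12 - 2*(-5))) = (l + y)/(y + (-12 + 10)) = (l + y)/(y - 2) = (l + y)/(-2 + y))
T - J(-16, 23) = 100/49 - (-16 + 23)/(-2 + 23) = 100/49 - 7/21 = 100/49 - 1*⅓ = 100/49 - ⅓ = 251/147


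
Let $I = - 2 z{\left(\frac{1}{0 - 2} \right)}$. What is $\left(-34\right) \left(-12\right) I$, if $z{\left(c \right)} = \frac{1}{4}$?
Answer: $-204$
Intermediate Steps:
$z{\left(c \right)} = \frac{1}{4}$
$I = - \frac{1}{2}$ ($I = \left(-2\right) \frac{1}{4} = - \frac{1}{2} \approx -0.5$)
$\left(-34\right) \left(-12\right) I = \left(-34\right) \left(-12\right) \left(- \frac{1}{2}\right) = 408 \left(- \frac{1}{2}\right) = -204$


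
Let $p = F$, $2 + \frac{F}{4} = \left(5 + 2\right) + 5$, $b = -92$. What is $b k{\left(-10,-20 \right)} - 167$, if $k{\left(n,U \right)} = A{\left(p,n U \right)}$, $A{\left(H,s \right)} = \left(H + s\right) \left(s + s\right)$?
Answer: $-8832167$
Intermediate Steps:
$F = 40$ ($F = -8 + 4 \left(\left(5 + 2\right) + 5\right) = -8 + 4 \left(7 + 5\right) = -8 + 4 \cdot 12 = -8 + 48 = 40$)
$p = 40$
$A{\left(H,s \right)} = 2 s \left(H + s\right)$ ($A{\left(H,s \right)} = \left(H + s\right) 2 s = 2 s \left(H + s\right)$)
$k{\left(n,U \right)} = 2 U n \left(40 + U n\right)$ ($k{\left(n,U \right)} = 2 n U \left(40 + n U\right) = 2 U n \left(40 + U n\right)$)
$b k{\left(-10,-20 \right)} - 167 = - 92 \cdot 2 \left(-20\right) \left(-10\right) \left(40 - -200\right) - 167 = - 92 \cdot 2 \left(-20\right) \left(-10\right) \left(40 + 200\right) - 167 = - 92 \cdot 2 \left(-20\right) \left(-10\right) 240 - 167 = \left(-92\right) 96000 - 167 = -8832000 - 167 = -8832167$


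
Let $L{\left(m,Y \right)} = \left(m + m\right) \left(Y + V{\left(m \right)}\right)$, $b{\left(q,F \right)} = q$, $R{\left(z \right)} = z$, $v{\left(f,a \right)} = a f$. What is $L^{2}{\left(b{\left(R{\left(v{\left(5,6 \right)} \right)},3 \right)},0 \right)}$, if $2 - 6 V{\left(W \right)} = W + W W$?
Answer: $86118400$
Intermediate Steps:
$V{\left(W \right)} = \frac{1}{3} - \frac{W}{6} - \frac{W^{2}}{6}$ ($V{\left(W \right)} = \frac{1}{3} - \frac{W + W W}{6} = \frac{1}{3} - \frac{W + W^{2}}{6} = \frac{1}{3} - \left(\frac{W}{6} + \frac{W^{2}}{6}\right) = \frac{1}{3} - \frac{W}{6} - \frac{W^{2}}{6}$)
$L{\left(m,Y \right)} = 2 m \left(\frac{1}{3} + Y - \frac{m}{6} - \frac{m^{2}}{6}\right)$ ($L{\left(m,Y \right)} = \left(m + m\right) \left(Y - \left(- \frac{1}{3} + \frac{m}{6} + \frac{m^{2}}{6}\right)\right) = 2 m \left(\frac{1}{3} + Y - \frac{m}{6} - \frac{m^{2}}{6}\right)$)
$L^{2}{\left(b{\left(R{\left(v{\left(5,6 \right)} \right)},3 \right)},0 \right)} = \left(\frac{6 \cdot 5 \left(2 - 6 \cdot 5 - \left(6 \cdot 5\right)^{2} + 6 \cdot 0\right)}{3}\right)^{2} = \left(\frac{1}{3} \cdot 30 \left(2 - 30 - 30^{2} + 0\right)\right)^{2} = \left(\frac{1}{3} \cdot 30 \left(2 - 30 - 900 + 0\right)\right)^{2} = \left(\frac{1}{3} \cdot 30 \left(-928\right)\right)^{2} = \left(-9280\right)^{2} = 86118400$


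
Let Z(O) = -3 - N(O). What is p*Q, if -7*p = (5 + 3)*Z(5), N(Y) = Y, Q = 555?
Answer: 35520/7 ≈ 5074.3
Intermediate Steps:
Z(O) = -3 - O
p = 64/7 (p = -(5 + 3)*(-3 - 1*5)/7 = -8*(-3 - 5)/7 = -8*(-8)/7 = -⅐*(-64) = 64/7 ≈ 9.1429)
p*Q = (64/7)*555 = 35520/7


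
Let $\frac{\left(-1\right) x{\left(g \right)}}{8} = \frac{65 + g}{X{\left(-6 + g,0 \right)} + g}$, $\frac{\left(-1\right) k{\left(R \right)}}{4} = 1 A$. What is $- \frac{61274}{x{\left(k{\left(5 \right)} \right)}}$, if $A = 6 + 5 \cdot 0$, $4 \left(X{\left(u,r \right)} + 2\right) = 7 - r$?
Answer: $- \frac{2971789}{656} \approx -4530.2$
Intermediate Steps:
$X{\left(u,r \right)} = - \frac{1}{4} - \frac{r}{4}$ ($X{\left(u,r \right)} = -2 + \frac{7 - r}{4} = -2 - \left(- \frac{7}{4} + \frac{r}{4}\right) = - \frac{1}{4} - \frac{r}{4}$)
$A = 6$ ($A = 6 + 0 = 6$)
$k{\left(R \right)} = -24$ ($k{\left(R \right)} = - 4 \cdot 1 \cdot 6 = \left(-4\right) 6 = -24$)
$x{\left(g \right)} = - \frac{8 \left(65 + g\right)}{- \frac{1}{4} + g}$ ($x{\left(g \right)} = - 8 \frac{65 + g}{\left(- \frac{1}{4} - 0\right) + g} = - 8 \frac{65 + g}{\left(- \frac{1}{4} + 0\right) + g} = - 8 \frac{65 + g}{- \frac{1}{4} + g} = - \frac{8 \left(65 + g\right)}{- \frac{1}{4} + g}$)
$- \frac{61274}{x{\left(k{\left(5 \right)} \right)}} = - \frac{61274}{32 \frac{1}{-1 + 4 \left(-24\right)} \left(-65 - -24\right)} = - \frac{61274}{32 \frac{1}{-1 - 96} \left(-65 + 24\right)} = - \frac{61274}{32 \frac{1}{-97} \left(-41\right)} = - \frac{61274}{32 \left(- \frac{1}{97}\right) \left(-41\right)} = - \frac{61274}{\frac{1312}{97}} = \left(-61274\right) \frac{97}{1312} = - \frac{2971789}{656}$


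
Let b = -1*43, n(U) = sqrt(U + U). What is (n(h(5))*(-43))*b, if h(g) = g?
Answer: 1849*sqrt(10) ≈ 5847.1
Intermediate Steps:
n(U) = sqrt(2)*sqrt(U) (n(U) = sqrt(2*U) = sqrt(2)*sqrt(U))
b = -43
(n(h(5))*(-43))*b = ((sqrt(2)*sqrt(5))*(-43))*(-43) = (sqrt(10)*(-43))*(-43) = -43*sqrt(10)*(-43) = 1849*sqrt(10)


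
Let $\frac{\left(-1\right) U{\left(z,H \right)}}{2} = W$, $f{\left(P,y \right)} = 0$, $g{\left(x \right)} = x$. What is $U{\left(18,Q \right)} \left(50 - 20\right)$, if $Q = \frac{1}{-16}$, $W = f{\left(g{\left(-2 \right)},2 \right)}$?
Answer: $0$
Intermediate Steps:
$W = 0$
$Q = - \frac{1}{16} \approx -0.0625$
$U{\left(z,H \right)} = 0$ ($U{\left(z,H \right)} = \left(-2\right) 0 = 0$)
$U{\left(18,Q \right)} \left(50 - 20\right) = 0 \left(50 - 20\right) = 0 \cdot 30 = 0$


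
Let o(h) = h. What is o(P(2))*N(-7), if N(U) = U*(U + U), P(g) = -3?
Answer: -294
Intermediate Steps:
N(U) = 2*U**2 (N(U) = U*(2*U) = 2*U**2)
o(P(2))*N(-7) = -6*(-7)**2 = -6*49 = -3*98 = -294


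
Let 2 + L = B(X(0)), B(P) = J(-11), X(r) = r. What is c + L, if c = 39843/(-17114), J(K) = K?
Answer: -262325/17114 ≈ -15.328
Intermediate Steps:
B(P) = -11
L = -13 (L = -2 - 11 = -13)
c = -39843/17114 (c = 39843*(-1/17114) = -39843/17114 ≈ -2.3281)
c + L = -39843/17114 - 13 = -262325/17114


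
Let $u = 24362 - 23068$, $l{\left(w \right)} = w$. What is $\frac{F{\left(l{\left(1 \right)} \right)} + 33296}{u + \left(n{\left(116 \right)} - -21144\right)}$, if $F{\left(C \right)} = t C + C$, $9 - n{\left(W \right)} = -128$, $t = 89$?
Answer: $\frac{33386}{22575} \approx 1.4789$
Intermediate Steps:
$n{\left(W \right)} = 137$ ($n{\left(W \right)} = 9 - -128 = 9 + 128 = 137$)
$F{\left(C \right)} = 90 C$ ($F{\left(C \right)} = 89 C + C = 90 C$)
$u = 1294$
$\frac{F{\left(l{\left(1 \right)} \right)} + 33296}{u + \left(n{\left(116 \right)} - -21144\right)} = \frac{90 \cdot 1 + 33296}{1294 + \left(137 - -21144\right)} = \frac{90 + 33296}{1294 + \left(137 + 21144\right)} = \frac{33386}{1294 + 21281} = \frac{33386}{22575}$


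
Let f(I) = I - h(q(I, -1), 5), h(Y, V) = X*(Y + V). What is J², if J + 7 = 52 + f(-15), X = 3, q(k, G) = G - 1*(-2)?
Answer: 144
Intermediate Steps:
q(k, G) = 2 + G (q(k, G) = G + 2 = 2 + G)
h(Y, V) = 3*V + 3*Y (h(Y, V) = 3*(Y + V) = 3*(V + Y) = 3*V + 3*Y)
f(I) = -18 + I (f(I) = I - (3*5 + 3*(2 - 1)) = I - (15 + 3*1) = I - (15 + 3) = I - 1*18 = I - 18 = -18 + I)
J = 12 (J = -7 + (52 + (-18 - 15)) = -7 + (52 - 33) = -7 + 19 = 12)
J² = 12² = 144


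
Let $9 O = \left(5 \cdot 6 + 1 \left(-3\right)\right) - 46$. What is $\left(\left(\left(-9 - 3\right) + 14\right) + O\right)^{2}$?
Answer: $\frac{1}{81} \approx 0.012346$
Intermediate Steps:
$O = - \frac{19}{9}$ ($O = \frac{\left(5 \cdot 6 + 1 \left(-3\right)\right) - 46}{9} = \frac{\left(30 - 3\right) - 46}{9} = \frac{27 - 46}{9} = \frac{1}{9} \left(-19\right) = - \frac{19}{9} \approx -2.1111$)
$\left(\left(\left(-9 - 3\right) + 14\right) + O\right)^{2} = \left(\left(\left(-9 - 3\right) + 14\right) - \frac{19}{9}\right)^{2} = \left(\left(-12 + 14\right) - \frac{19}{9}\right)^{2} = \left(2 - \frac{19}{9}\right)^{2} = \left(- \frac{1}{9}\right)^{2} = \frac{1}{81}$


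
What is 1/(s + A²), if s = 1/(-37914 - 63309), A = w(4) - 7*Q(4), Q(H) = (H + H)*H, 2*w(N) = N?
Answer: 101223/4988674331 ≈ 2.0291e-5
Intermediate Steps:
w(N) = N/2
Q(H) = 2*H² (Q(H) = (2*H)*H = 2*H²)
A = -222 (A = (½)*4 - 14*4² = 2 - 14*16 = 2 - 7*32 = 2 - 224 = -222)
s = -1/101223 (s = 1/(-101223) = -1/101223 ≈ -9.8792e-6)
1/(s + A²) = 1/(-1/101223 + (-222)²) = 1/(-1/101223 + 49284) = 1/(4988674331/101223) = 101223/4988674331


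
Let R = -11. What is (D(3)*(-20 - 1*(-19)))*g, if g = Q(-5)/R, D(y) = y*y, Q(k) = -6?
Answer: -54/11 ≈ -4.9091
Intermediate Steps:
D(y) = y**2
g = 6/11 (g = -6/(-11) = -6*(-1/11) = 6/11 ≈ 0.54545)
(D(3)*(-20 - 1*(-19)))*g = (3**2*(-20 - 1*(-19)))*(6/11) = (9*(-20 + 19))*(6/11) = (9*(-1))*(6/11) = -9*6/11 = -54/11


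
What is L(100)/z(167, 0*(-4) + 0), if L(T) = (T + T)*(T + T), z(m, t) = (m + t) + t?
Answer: 40000/167 ≈ 239.52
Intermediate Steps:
z(m, t) = m + 2*t
L(T) = 4*T**2 (L(T) = (2*T)*(2*T) = 4*T**2)
L(100)/z(167, 0*(-4) + 0) = (4*100**2)/(167 + 2*(0*(-4) + 0)) = (4*10000)/(167 + 2*(0 + 0)) = 40000/(167 + 2*0) = 40000/(167 + 0) = 40000/167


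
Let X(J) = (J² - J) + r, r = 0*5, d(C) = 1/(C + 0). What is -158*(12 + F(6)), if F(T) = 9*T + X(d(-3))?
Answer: -94484/9 ≈ -10498.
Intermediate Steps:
d(C) = 1/C
r = 0
X(J) = J² - J (X(J) = (J² - J) + 0 = J² - J)
F(T) = 4/9 + 9*T (F(T) = 9*T + (-1 + 1/(-3))/(-3) = 9*T - (-1 - ⅓)/3 = 9*T - ⅓*(-4/3) = 9*T + 4/9 = 4/9 + 9*T)
-158*(12 + F(6)) = -158*(12 + (4/9 + 9*6)) = -158*(12 + (4/9 + 54)) = -158*(12 + 490/9) = -158*598/9 = -94484/9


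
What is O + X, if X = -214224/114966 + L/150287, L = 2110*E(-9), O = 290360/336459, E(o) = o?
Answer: -363893015450174/322961297512671 ≈ -1.1267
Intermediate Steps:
O = 290360/336459 (O = 290360*(1/336459) = 290360/336459 ≈ 0.86299)
L = -18990 (L = 2110*(-9) = -18990)
X = -5729714438/2879649207 (X = -214224/114966 - 18990/150287 = -214224*1/114966 - 18990*1/150287 = -35704/19161 - 18990/150287 = -5729714438/2879649207 ≈ -1.9897)
O + X = 290360/336459 - 5729714438/2879649207 = -363893015450174/322961297512671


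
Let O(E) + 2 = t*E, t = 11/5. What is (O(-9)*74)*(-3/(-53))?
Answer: -24198/265 ≈ -91.313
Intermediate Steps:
t = 11/5 (t = 11*(⅕) = 11/5 ≈ 2.2000)
O(E) = -2 + 11*E/5
(O(-9)*74)*(-3/(-53)) = ((-2 + (11/5)*(-9))*74)*(-3/(-53)) = ((-2 - 99/5)*74)*(-3*(-1/53)) = -109/5*74*(3/53) = -8066/5*3/53 = -24198/265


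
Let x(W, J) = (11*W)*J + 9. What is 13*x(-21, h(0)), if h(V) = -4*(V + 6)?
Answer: 72189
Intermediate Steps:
h(V) = -24 - 4*V (h(V) = -4*(6 + V) = -24 - 4*V)
x(W, J) = 9 + 11*J*W (x(W, J) = 11*J*W + 9 = 9 + 11*J*W)
13*x(-21, h(0)) = 13*(9 + 11*(-24 - 4*0)*(-21)) = 13*(9 + 11*(-24 + 0)*(-21)) = 13*(9 + 11*(-24)*(-21)) = 13*(9 + 5544) = 13*5553 = 72189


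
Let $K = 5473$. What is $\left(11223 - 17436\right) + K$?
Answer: $-740$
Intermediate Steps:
$\left(11223 - 17436\right) + K = \left(11223 - 17436\right) + 5473 = -6213 + 5473 = -740$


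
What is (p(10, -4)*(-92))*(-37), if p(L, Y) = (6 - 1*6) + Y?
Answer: -13616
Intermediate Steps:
p(L, Y) = Y (p(L, Y) = (6 - 6) + Y = 0 + Y = Y)
(p(10, -4)*(-92))*(-37) = -4*(-92)*(-37) = 368*(-37) = -13616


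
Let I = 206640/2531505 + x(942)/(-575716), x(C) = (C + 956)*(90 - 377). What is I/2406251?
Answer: 49931418229/116897914006618586 ≈ 4.2714e-7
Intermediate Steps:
x(C) = -274372 - 287*C (x(C) = (956 + C)*(-287) = -274372 - 287*C)
I = 49931418229/48580931086 (I = 206640/2531505 + (-274372 - 287*942)/(-575716) = 206640*(1/2531505) + (-274372 - 270354)*(-1/575716) = 13776/168767 - 544726*(-1/575716) = 13776/168767 + 272363/287858 = 49931418229/48580931086 ≈ 1.0278)
I/2406251 = (49931418229/48580931086)/2406251 = (49931418229/48580931086)*(1/2406251) = 49931418229/116897914006618586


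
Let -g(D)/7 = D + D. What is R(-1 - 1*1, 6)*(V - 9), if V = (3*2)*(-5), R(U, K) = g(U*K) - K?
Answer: -6318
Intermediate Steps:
g(D) = -14*D (g(D) = -7*(D + D) = -14*D)
R(U, K) = -K - 14*K*U (R(U, K) = -14*U*K - K = -14*K*U - K = -K - 14*K*U)
V = -30 (V = 6*(-5) = -30)
R(-1 - 1*1, 6)*(V - 9) = (6*(-1 - 14*(-1 - 1*1)))*(-30 - 9) = (6*(-1 - 14*(-1 - 1)))*(-39) = (6*(-1 - 14*(-2)))*(-39) = (6*(-1 + 28))*(-39) = (6*27)*(-39) = 162*(-39) = -6318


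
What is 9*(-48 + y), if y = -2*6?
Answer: -540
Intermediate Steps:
y = -12
9*(-48 + y) = 9*(-48 - 12) = 9*(-60) = -540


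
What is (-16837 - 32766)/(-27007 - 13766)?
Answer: 49603/40773 ≈ 1.2166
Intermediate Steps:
(-16837 - 32766)/(-27007 - 13766) = -49603/(-40773) = -49603*(-1/40773) = 49603/40773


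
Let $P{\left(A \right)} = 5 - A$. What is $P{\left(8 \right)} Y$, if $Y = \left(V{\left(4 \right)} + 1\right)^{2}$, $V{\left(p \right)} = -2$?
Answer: $-3$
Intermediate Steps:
$Y = 1$ ($Y = \left(-2 + 1\right)^{2} = \left(-1\right)^{2} = 1$)
$P{\left(8 \right)} Y = \left(5 - 8\right) 1 = \left(-3\right) 1 = -3$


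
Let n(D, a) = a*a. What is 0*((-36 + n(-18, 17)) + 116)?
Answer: 0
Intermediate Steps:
n(D, a) = a²
0*((-36 + n(-18, 17)) + 116) = 0*((-36 + 17²) + 116) = 0*((-36 + 289) + 116) = 0*(253 + 116) = 0*369 = 0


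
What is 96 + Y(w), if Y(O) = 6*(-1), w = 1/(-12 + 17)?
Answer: 90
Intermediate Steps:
w = ⅕ (w = 1/5 = ⅕ ≈ 0.20000)
Y(O) = -6
96 + Y(w) = 96 - 6 = 90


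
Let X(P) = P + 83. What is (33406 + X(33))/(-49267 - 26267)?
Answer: -5587/12589 ≈ -0.44380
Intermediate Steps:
X(P) = 83 + P
(33406 + X(33))/(-49267 - 26267) = (33406 + (83 + 33))/(-49267 - 26267) = (33406 + 116)/(-75534) = 33522*(-1/75534) = -5587/12589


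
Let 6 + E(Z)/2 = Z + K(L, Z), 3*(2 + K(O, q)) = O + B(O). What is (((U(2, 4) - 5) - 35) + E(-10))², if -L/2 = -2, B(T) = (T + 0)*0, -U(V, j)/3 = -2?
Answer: 40804/9 ≈ 4533.8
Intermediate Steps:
U(V, j) = 6 (U(V, j) = -3*(-2) = 6)
B(T) = 0 (B(T) = T*0 = 0)
L = 4 (L = -2*(-2) = 4)
K(O, q) = -2 + O/3 (K(O, q) = -2 + (O + 0)/3 = -2 + O/3)
E(Z) = -40/3 + 2*Z (E(Z) = -12 + 2*(Z + (-2 + (⅓)*4)) = -12 + 2*(Z + (-2 + 4/3)) = -12 + 2*(Z - ⅔) = -12 + 2*(-⅔ + Z) = -12 + (-4/3 + 2*Z) = -40/3 + 2*Z)
(((U(2, 4) - 5) - 35) + E(-10))² = (((6 - 5) - 35) + (-40/3 + 2*(-10)))² = ((1 - 35) + (-40/3 - 20))² = (-34 - 100/3)² = (-202/3)² = 40804/9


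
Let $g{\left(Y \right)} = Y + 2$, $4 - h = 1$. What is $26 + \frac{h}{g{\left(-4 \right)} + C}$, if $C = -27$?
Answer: $\frac{751}{29} \approx 25.897$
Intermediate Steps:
$h = 3$ ($h = 4 - 1 = 3$)
$g{\left(Y \right)} = 2 + Y$
$26 + \frac{h}{g{\left(-4 \right)} + C} = 26 + \frac{3}{\left(2 - 4\right) - 27} = 26 + \frac{3}{-2 - 27} = 26 + \frac{3}{-29} = 26 + 3 \left(- \frac{1}{29}\right) = 26 - \frac{3}{29} = \frac{751}{29}$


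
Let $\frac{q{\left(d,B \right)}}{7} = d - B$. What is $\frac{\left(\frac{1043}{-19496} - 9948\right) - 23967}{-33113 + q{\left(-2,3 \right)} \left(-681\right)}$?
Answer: $\frac{661207883}{180883888} \approx 3.6554$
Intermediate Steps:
$q{\left(d,B \right)} = - 7 B + 7 d$ ($q{\left(d,B \right)} = 7 \left(d - B\right) = - 7 B + 7 d$)
$\frac{\left(\frac{1043}{-19496} - 9948\right) - 23967}{-33113 + q{\left(-2,3 \right)} \left(-681\right)} = \frac{\left(\frac{1043}{-19496} - 9948\right) - 23967}{-33113 + \left(\left(-7\right) 3 + 7 \left(-2\right)\right) \left(-681\right)} = \frac{\left(1043 \left(- \frac{1}{19496}\right) - 9948\right) - 23967}{-33113 + \left(-21 - 14\right) \left(-681\right)} = \frac{\left(- \frac{1043}{19496} - 9948\right) - 23967}{-33113 - -23835} = \frac{- \frac{193947251}{19496} - 23967}{-33113 + 23835} = - \frac{661207883}{19496 \left(-9278\right)} = \left(- \frac{661207883}{19496}\right) \left(- \frac{1}{9278}\right) = \frac{661207883}{180883888}$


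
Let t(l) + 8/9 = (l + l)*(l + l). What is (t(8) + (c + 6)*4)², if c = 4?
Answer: 7054336/81 ≈ 87091.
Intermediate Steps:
t(l) = -8/9 + 4*l² (t(l) = -8/9 + (l + l)*(l + l) = -8/9 + (2*l)*(2*l) = -8/9 + 4*l²)
(t(8) + (c + 6)*4)² = ((-8/9 + 4*8²) + (4 + 6)*4)² = ((-8/9 + 4*64) + 10*4)² = ((-8/9 + 256) + 40)² = (2296/9 + 40)² = (2656/9)² = 7054336/81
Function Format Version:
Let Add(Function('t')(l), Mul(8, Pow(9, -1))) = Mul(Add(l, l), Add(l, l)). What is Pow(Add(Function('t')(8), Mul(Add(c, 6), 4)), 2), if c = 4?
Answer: Rational(7054336, 81) ≈ 87091.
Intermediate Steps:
Function('t')(l) = Add(Rational(-8, 9), Mul(4, Pow(l, 2))) (Function('t')(l) = Add(Rational(-8, 9), Mul(Add(l, l), Add(l, l))) = Add(Rational(-8, 9), Mul(Mul(2, l), Mul(2, l))) = Add(Rational(-8, 9), Mul(4, Pow(l, 2))))
Pow(Add(Function('t')(8), Mul(Add(c, 6), 4)), 2) = Pow(Add(Add(Rational(-8, 9), Mul(4, Pow(8, 2))), Mul(Add(4, 6), 4)), 2) = Pow(Add(Add(Rational(-8, 9), Mul(4, 64)), Mul(10, 4)), 2) = Pow(Add(Add(Rational(-8, 9), 256), 40), 2) = Pow(Add(Rational(2296, 9), 40), 2) = Pow(Rational(2656, 9), 2) = Rational(7054336, 81)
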